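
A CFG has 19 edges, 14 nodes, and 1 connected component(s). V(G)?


Formula: V(G) = E - N + 2P
V(G) = 19 - 14 + 2*1
V(G) = 5 + 2
V(G) = 7

7


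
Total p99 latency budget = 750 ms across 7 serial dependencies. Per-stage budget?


Formula: per_stage = total_budget / stages
per_stage = 750 / 7
per_stage = 107.14 ms

107.14 ms


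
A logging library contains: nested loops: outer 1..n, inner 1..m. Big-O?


Reasoning: product of independent bounds
Complexity: O(n*m)

O(n*m)


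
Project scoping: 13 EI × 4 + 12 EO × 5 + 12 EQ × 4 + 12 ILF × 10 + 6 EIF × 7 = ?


UFP = EI*4 + EO*5 + EQ*4 + ILF*10 + EIF*7
UFP = 13*4 + 12*5 + 12*4 + 12*10 + 6*7
UFP = 52 + 60 + 48 + 120 + 42
UFP = 322

322


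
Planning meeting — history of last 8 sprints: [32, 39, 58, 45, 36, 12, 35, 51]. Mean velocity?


Formula: Avg velocity = Total points / Number of sprints
Points: [32, 39, 58, 45, 36, 12, 35, 51]
Sum = 32 + 39 + 58 + 45 + 36 + 12 + 35 + 51 = 308
Avg velocity = 308 / 8 = 38.5 points/sprint

38.5 points/sprint


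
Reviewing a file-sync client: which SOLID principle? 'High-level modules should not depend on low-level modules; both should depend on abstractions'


This describes the Dependency Inversion Principle (DIP)

Dependency Inversion Principle (DIP)


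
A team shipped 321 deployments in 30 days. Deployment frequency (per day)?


Formula: deployments per day = releases / days
= 321 / 30
= 10.7 deploys/day
(equivalently, 74.9 deploys/week)

10.7 deploys/day


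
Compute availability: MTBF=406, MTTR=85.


Availability = MTBF / (MTBF + MTTR)
Availability = 406 / (406 + 85)
Availability = 406 / 491
Availability = 82.6884%

82.6884%


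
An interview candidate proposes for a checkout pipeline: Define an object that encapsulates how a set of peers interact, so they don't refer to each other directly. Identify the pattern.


This matches the Mediator pattern

Mediator


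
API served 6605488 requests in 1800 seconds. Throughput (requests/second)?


Formula: throughput = requests / seconds
throughput = 6605488 / 1800
throughput = 3669.72 requests/second

3669.72 requests/second


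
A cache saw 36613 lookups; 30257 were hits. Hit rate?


Formula: hit rate = hits / (hits + misses) * 100
hit rate = 30257 / (30257 + 6356) * 100
hit rate = 30257 / 36613 * 100
hit rate = 82.64%

82.64%


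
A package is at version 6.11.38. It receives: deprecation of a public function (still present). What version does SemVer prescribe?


Current: 6.11.38
Change category: 'deprecation of a public function (still present)' → minor bump
SemVer rule: minor bump → increment MINOR, reset PATCH to 0 (MAJOR unchanged)
New: 6.12.0

6.12.0


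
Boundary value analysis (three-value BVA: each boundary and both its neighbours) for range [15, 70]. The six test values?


Range: [15, 70]
Boundaries: just below min, min, min+1, max-1, max, just above max
Values: [14, 15, 16, 69, 70, 71]

[14, 15, 16, 69, 70, 71]


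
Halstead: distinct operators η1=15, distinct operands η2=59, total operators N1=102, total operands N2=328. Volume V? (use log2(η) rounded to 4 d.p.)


Formula: V = N * log2(η), where N = N1 + N2 and η = η1 + η2
η = 15 + 59 = 74
N = 102 + 328 = 430
log2(74) ≈ 6.2095
V = 430 * 6.2095 = 2670.09

2670.09


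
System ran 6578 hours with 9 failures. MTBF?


Formula: MTBF = Total operating time / Number of failures
MTBF = 6578 / 9
MTBF = 730.89 hours

730.89 hours


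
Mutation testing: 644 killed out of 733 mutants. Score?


Mutation score = killed / total * 100
Mutation score = 644 / 733 * 100
Mutation score = 87.86%

87.86%


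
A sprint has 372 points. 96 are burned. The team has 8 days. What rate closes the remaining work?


Formula: Required rate = Remaining points / Days left
Remaining = 372 - 96 = 276 points
Required rate = 276 / 8 = 34.5 points/day

34.5 points/day


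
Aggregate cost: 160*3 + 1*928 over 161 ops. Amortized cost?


Formula: Amortized cost = Total cost / Operations
Total cost = (160 * 3) + (1 * 928)
Total cost = 480 + 928 = 1408
Amortized = 1408 / 161 = 8.7453

8.7453


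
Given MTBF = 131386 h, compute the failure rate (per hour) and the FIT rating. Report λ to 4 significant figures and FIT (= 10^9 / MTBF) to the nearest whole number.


Formula: λ = 1 / MTBF; FIT = λ × 1e9 = 1e9 / MTBF
λ = 1 / 131386 ≈ 7.611e-06 failures/hour
FIT = 1e9 / 131386 ≈ 7611 failures per 1e9 hours (nearest whole number)

λ = 7.611e-06 /h, FIT = 7611


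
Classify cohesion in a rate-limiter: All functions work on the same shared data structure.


Reasoning: Functions share data
Type: Communicational cohesion

Communicational cohesion


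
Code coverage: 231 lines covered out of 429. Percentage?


Coverage = covered / total * 100
Coverage = 231 / 429 * 100
Coverage = 53.85%

53.85%


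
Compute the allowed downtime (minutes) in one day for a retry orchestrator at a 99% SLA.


Formula: allowed downtime = period * (100 - SLA) / 100
Period (day) = 1440 minutes
Unavailability fraction = (100 - 99.0) / 100
Allowed downtime = 1440 * (100 - 99.0) / 100
Allowed downtime = 14.4 minutes

14.4 minutes


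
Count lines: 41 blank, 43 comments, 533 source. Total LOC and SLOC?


Total LOC = blank + comment + code
Total LOC = 41 + 43 + 533 = 617
SLOC (source only) = code = 533

Total LOC: 617, SLOC: 533


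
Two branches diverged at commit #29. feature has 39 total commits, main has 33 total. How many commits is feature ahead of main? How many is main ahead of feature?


Common ancestor: commit #29
feature commits after divergence: 39 - 29 = 10
main commits after divergence: 33 - 29 = 4
feature is 10 commits ahead of main
main is 4 commits ahead of feature

feature ahead: 10, main ahead: 4


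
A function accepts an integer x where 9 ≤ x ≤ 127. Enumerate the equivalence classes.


Valid range: [9, 127]
Class 1: x < 9 — invalid
Class 2: 9 ≤ x ≤ 127 — valid
Class 3: x > 127 — invalid
Total equivalence classes: 3

3 equivalence classes


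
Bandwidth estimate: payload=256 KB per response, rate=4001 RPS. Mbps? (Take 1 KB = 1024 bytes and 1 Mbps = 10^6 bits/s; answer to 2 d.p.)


Formula: Mbps = payload_bytes * RPS * 8 / 1e6
Payload per request = 256 KB = 256 * 1024 = 262144 bytes
Total bytes/sec = 262144 * 4001 = 1048838144
Total bits/sec = 1048838144 * 8 = 8390705152
Mbps = 8390705152 / 1e6 = 8390.71

8390.71 Mbps


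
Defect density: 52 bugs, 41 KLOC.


Defect density = defects / KLOC
Defect density = 52 / 41
Defect density = 1.268 defects/KLOC

1.268 defects/KLOC


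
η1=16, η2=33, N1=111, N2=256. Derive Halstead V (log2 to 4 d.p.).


Formula: V = N * log2(η), where N = N1 + N2 and η = η1 + η2
η = 16 + 33 = 49
N = 111 + 256 = 367
log2(49) ≈ 5.6147
V = 367 * 5.6147 = 2060.59

2060.59


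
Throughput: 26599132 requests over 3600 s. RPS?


Formula: throughput = requests / seconds
throughput = 26599132 / 3600
throughput = 7388.65 requests/second

7388.65 requests/second


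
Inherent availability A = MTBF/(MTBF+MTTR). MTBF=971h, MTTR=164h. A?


Availability = MTBF / (MTBF + MTTR)
Availability = 971 / (971 + 164)
Availability = 971 / 1135
Availability = 85.5507%

85.5507%


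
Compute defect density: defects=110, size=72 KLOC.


Defect density = defects / KLOC
Defect density = 110 / 72
Defect density = 1.528 defects/KLOC

1.528 defects/KLOC


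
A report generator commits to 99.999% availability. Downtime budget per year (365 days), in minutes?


Formula: allowed downtime = period * (100 - SLA) / 100
Period (year (365 days)) = 525600 minutes
Unavailability fraction = (100 - 99.999) / 100
Allowed downtime = 525600 * (100 - 99.999) / 100
Allowed downtime = 5.256 minutes

5.256 minutes


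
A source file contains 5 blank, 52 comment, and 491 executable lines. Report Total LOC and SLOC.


Total LOC = blank + comment + code
Total LOC = 5 + 52 + 491 = 548
SLOC (source only) = code = 491

Total LOC: 548, SLOC: 491


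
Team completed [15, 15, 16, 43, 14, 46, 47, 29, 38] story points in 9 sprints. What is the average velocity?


Formula: Avg velocity = Total points / Number of sprints
Points: [15, 15, 16, 43, 14, 46, 47, 29, 38]
Sum = 15 + 15 + 16 + 43 + 14 + 46 + 47 + 29 + 38 = 263
Avg velocity = 263 / 9 = 29.22 points/sprint

29.22 points/sprint


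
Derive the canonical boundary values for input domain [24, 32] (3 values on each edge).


Range: [24, 32]
Boundaries: just below min, min, min+1, max-1, max, just above max
Values: [23, 24, 25, 31, 32, 33]

[23, 24, 25, 31, 32, 33]


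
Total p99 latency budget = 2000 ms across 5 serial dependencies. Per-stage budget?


Formula: per_stage = total_budget / stages
per_stage = 2000 / 5
per_stage = 400.0 ms

400.0 ms


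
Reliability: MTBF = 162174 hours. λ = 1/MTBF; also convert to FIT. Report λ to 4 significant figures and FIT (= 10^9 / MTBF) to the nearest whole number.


Formula: λ = 1 / MTBF; FIT = λ × 1e9 = 1e9 / MTBF
λ = 1 / 162174 ≈ 6.166e-06 failures/hour
FIT = 1e9 / 162174 ≈ 6166 failures per 1e9 hours (nearest whole number)

λ = 6.166e-06 /h, FIT = 6166


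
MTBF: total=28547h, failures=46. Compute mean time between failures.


Formula: MTBF = Total operating time / Number of failures
MTBF = 28547 / 46
MTBF = 620.59 hours

620.59 hours


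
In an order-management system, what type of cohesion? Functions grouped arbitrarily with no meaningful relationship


Reasoning: Worst: random grouping
Type: Coincidental cohesion

Coincidental cohesion


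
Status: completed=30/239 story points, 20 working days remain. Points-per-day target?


Formula: Required rate = Remaining points / Days left
Remaining = 239 - 30 = 209 points
Required rate = 209 / 20 = 10.45 points/day

10.45 points/day


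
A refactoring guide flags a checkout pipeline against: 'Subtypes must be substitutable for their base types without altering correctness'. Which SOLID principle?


This describes the Liskov Substitution Principle (LSP)

Liskov Substitution Principle (LSP)


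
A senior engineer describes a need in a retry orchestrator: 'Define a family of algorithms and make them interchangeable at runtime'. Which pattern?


This matches the Strategy pattern

Strategy


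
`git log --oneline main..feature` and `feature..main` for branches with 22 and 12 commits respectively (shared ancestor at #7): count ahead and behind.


Common ancestor: commit #7
feature commits after divergence: 22 - 7 = 15
main commits after divergence: 12 - 7 = 5
feature is 15 commits ahead of main
main is 5 commits ahead of feature

feature ahead: 15, main ahead: 5


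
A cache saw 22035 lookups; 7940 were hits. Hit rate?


Formula: hit rate = hits / (hits + misses) * 100
hit rate = 7940 / (7940 + 14095) * 100
hit rate = 7940 / 22035 * 100
hit rate = 36.03%

36.03%


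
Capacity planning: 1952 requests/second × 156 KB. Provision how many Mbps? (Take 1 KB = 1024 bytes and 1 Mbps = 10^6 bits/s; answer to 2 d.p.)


Formula: Mbps = payload_bytes * RPS * 8 / 1e6
Payload per request = 156 KB = 156 * 1024 = 159744 bytes
Total bytes/sec = 159744 * 1952 = 311820288
Total bits/sec = 311820288 * 8 = 2494562304
Mbps = 2494562304 / 1e6 = 2494.56

2494.56 Mbps


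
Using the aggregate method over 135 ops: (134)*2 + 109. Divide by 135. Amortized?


Formula: Amortized cost = Total cost / Operations
Total cost = (134 * 2) + (1 * 109)
Total cost = 268 + 109 = 377
Amortized = 377 / 135 = 2.7926

2.7926


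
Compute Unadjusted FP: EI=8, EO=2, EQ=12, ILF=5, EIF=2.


UFP = EI*4 + EO*5 + EQ*4 + ILF*10 + EIF*7
UFP = 8*4 + 2*5 + 12*4 + 5*10 + 2*7
UFP = 32 + 10 + 48 + 50 + 14
UFP = 154

154


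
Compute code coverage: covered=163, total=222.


Coverage = covered / total * 100
Coverage = 163 / 222 * 100
Coverage = 73.42%

73.42%


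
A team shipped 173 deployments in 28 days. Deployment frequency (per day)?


Formula: deployments per day = releases / days
= 173 / 28
= 6.179 deploys/day
(equivalently, 43.25 deploys/week)

6.179 deploys/day


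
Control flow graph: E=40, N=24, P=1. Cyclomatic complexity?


Formula: V(G) = E - N + 2P
V(G) = 40 - 24 + 2*1
V(G) = 16 + 2
V(G) = 18

18


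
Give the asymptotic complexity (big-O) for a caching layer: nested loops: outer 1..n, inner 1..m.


Reasoning: product of independent bounds
Complexity: O(n*m)

O(n*m)


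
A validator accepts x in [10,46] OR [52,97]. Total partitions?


Valid ranges: [10,46] and [52,97]
Class 1: x < 10 — invalid
Class 2: 10 ≤ x ≤ 46 — valid
Class 3: 46 < x < 52 — invalid (gap between ranges)
Class 4: 52 ≤ x ≤ 97 — valid
Class 5: x > 97 — invalid
Total equivalence classes: 5

5 equivalence classes


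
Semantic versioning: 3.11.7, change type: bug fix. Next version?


Current: 3.11.7
Change category: 'bug fix' → patch bump
SemVer rule: patch bump → increment PATCH (MAJOR and MINOR unchanged)
New: 3.11.8

3.11.8


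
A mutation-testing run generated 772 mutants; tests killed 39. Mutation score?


Mutation score = killed / total * 100
Mutation score = 39 / 772 * 100
Mutation score = 5.05%

5.05%


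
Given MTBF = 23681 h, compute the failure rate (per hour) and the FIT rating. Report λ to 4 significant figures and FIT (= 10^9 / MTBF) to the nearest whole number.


Formula: λ = 1 / MTBF; FIT = λ × 1e9 = 1e9 / MTBF
λ = 1 / 23681 ≈ 4.223e-05 failures/hour
FIT = 1e9 / 23681 ≈ 42228 failures per 1e9 hours (nearest whole number)

λ = 4.223e-05 /h, FIT = 42228


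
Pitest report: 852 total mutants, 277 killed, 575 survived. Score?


Mutation score = killed / total * 100
Mutation score = 277 / 852 * 100
Mutation score = 32.51%

32.51%


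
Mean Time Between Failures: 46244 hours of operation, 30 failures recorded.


Formula: MTBF = Total operating time / Number of failures
MTBF = 46244 / 30
MTBF = 1541.47 hours

1541.47 hours


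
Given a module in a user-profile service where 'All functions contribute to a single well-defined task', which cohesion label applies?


Reasoning: Best: single purpose
Type: Functional cohesion

Functional cohesion


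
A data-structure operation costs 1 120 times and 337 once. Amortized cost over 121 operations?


Formula: Amortized cost = Total cost / Operations
Total cost = (120 * 1) + (1 * 337)
Total cost = 120 + 337 = 457
Amortized = 457 / 121 = 3.7769

3.7769


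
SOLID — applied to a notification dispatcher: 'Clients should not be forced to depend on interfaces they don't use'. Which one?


This describes the Interface Segregation Principle (ISP)

Interface Segregation Principle (ISP)


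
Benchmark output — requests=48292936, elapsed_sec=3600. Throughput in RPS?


Formula: throughput = requests / seconds
throughput = 48292936 / 3600
throughput = 13414.7 requests/second

13414.7 requests/second


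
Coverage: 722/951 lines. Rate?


Coverage = covered / total * 100
Coverage = 722 / 951 * 100
Coverage = 75.92%

75.92%


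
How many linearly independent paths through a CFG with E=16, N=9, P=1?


Formula: V(G) = E - N + 2P
V(G) = 16 - 9 + 2*1
V(G) = 7 + 2
V(G) = 9

9


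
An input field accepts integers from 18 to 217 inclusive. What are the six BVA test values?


Range: [18, 217]
Boundaries: just below min, min, min+1, max-1, max, just above max
Values: [17, 18, 19, 216, 217, 218]

[17, 18, 19, 216, 217, 218]


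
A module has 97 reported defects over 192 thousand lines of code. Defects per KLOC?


Defect density = defects / KLOC
Defect density = 97 / 192
Defect density = 0.505 defects/KLOC

0.505 defects/KLOC


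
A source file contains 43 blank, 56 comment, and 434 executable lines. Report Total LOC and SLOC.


Total LOC = blank + comment + code
Total LOC = 43 + 56 + 434 = 533
SLOC (source only) = code = 434

Total LOC: 533, SLOC: 434


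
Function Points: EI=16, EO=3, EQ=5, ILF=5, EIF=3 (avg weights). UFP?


UFP = EI*4 + EO*5 + EQ*4 + ILF*10 + EIF*7
UFP = 16*4 + 3*5 + 5*4 + 5*10 + 3*7
UFP = 64 + 15 + 20 + 50 + 21
UFP = 170

170


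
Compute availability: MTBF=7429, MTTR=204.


Availability = MTBF / (MTBF + MTTR)
Availability = 7429 / (7429 + 204)
Availability = 7429 / 7633
Availability = 97.3274%

97.3274%


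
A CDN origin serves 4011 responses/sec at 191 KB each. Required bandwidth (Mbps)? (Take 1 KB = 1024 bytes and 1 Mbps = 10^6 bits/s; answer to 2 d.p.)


Formula: Mbps = payload_bytes * RPS * 8 / 1e6
Payload per request = 191 KB = 191 * 1024 = 195584 bytes
Total bytes/sec = 195584 * 4011 = 784487424
Total bits/sec = 784487424 * 8 = 6275899392
Mbps = 6275899392 / 1e6 = 6275.9

6275.9 Mbps


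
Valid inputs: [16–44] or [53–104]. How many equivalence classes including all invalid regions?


Valid ranges: [16,44] and [53,104]
Class 1: x < 16 — invalid
Class 2: 16 ≤ x ≤ 44 — valid
Class 3: 44 < x < 53 — invalid (gap between ranges)
Class 4: 53 ≤ x ≤ 104 — valid
Class 5: x > 104 — invalid
Total equivalence classes: 5

5 equivalence classes


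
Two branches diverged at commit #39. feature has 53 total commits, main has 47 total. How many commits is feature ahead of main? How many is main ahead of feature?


Common ancestor: commit #39
feature commits after divergence: 53 - 39 = 14
main commits after divergence: 47 - 39 = 8
feature is 14 commits ahead of main
main is 8 commits ahead of feature

feature ahead: 14, main ahead: 8


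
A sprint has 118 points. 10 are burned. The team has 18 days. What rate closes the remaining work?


Formula: Required rate = Remaining points / Days left
Remaining = 118 - 10 = 108 points
Required rate = 108 / 18 = 6.0 points/day

6.0 points/day


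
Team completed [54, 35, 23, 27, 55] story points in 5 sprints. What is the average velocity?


Formula: Avg velocity = Total points / Number of sprints
Points: [54, 35, 23, 27, 55]
Sum = 54 + 35 + 23 + 27 + 55 = 194
Avg velocity = 194 / 5 = 38.8 points/sprint

38.8 points/sprint


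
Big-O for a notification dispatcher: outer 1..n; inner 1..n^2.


Reasoning: n times n^2
Complexity: O(n^3)

O(n^3)


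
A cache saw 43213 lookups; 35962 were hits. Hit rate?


Formula: hit rate = hits / (hits + misses) * 100
hit rate = 35962 / (35962 + 7251) * 100
hit rate = 35962 / 43213 * 100
hit rate = 83.22%

83.22%


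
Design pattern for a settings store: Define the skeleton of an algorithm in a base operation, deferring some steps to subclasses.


This matches the Template Method pattern

Template Method


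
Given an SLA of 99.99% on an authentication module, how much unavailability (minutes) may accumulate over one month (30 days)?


Formula: allowed downtime = period * (100 - SLA) / 100
Period (month (30 days)) = 43200 minutes
Unavailability fraction = (100 - 99.99) / 100
Allowed downtime = 43200 * (100 - 99.99) / 100
Allowed downtime = 4.32 minutes

4.32 minutes


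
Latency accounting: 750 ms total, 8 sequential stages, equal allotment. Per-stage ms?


Formula: per_stage = total_budget / stages
per_stage = 750 / 8
per_stage = 93.75 ms

93.75 ms


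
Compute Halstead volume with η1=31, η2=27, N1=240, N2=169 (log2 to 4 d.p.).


Formula: V = N * log2(η), where N = N1 + N2 and η = η1 + η2
η = 31 + 27 = 58
N = 240 + 169 = 409
log2(58) ≈ 5.8580
V = 409 * 5.8580 = 2395.92

2395.92


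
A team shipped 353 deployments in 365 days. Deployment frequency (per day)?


Formula: deployments per day = releases / days
= 353 / 365
= 0.967 deploys/day
(equivalently, 6.77 deploys/week)

0.967 deploys/day


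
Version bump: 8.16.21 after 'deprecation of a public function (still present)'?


Current: 8.16.21
Change category: 'deprecation of a public function (still present)' → minor bump
SemVer rule: minor bump → increment MINOR, reset PATCH to 0 (MAJOR unchanged)
New: 8.17.0

8.17.0


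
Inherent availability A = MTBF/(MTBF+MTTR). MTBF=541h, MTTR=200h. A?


Availability = MTBF / (MTBF + MTTR)
Availability = 541 / (541 + 200)
Availability = 541 / 741
Availability = 73.0094%

73.0094%


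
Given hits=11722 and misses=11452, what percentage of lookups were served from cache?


Formula: hit rate = hits / (hits + misses) * 100
hit rate = 11722 / (11722 + 11452) * 100
hit rate = 11722 / 23174 * 100
hit rate = 50.58%

50.58%


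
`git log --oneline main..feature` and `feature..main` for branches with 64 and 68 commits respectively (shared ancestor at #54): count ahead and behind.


Common ancestor: commit #54
feature commits after divergence: 64 - 54 = 10
main commits after divergence: 68 - 54 = 14
feature is 10 commits ahead of main
main is 14 commits ahead of feature

feature ahead: 10, main ahead: 14


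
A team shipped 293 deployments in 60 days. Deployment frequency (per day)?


Formula: deployments per day = releases / days
= 293 / 60
= 4.883 deploys/day
(equivalently, 34.18 deploys/week)

4.883 deploys/day


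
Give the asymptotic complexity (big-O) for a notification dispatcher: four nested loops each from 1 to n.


Reasoning: four levels of nesting
Complexity: O(n^4)

O(n^4)


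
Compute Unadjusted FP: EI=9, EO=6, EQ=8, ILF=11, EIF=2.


UFP = EI*4 + EO*5 + EQ*4 + ILF*10 + EIF*7
UFP = 9*4 + 6*5 + 8*4 + 11*10 + 2*7
UFP = 36 + 30 + 32 + 110 + 14
UFP = 222

222


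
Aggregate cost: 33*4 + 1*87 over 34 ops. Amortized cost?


Formula: Amortized cost = Total cost / Operations
Total cost = (33 * 4) + (1 * 87)
Total cost = 132 + 87 = 219
Amortized = 219 / 34 = 6.4412

6.4412


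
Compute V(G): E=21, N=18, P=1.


Formula: V(G) = E - N + 2P
V(G) = 21 - 18 + 2*1
V(G) = 3 + 2
V(G) = 5

5


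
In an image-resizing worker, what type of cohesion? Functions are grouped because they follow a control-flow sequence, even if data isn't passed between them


Reasoning: Grouped by order of execution within a routine, not by data flow
Type: Procedural cohesion

Procedural cohesion


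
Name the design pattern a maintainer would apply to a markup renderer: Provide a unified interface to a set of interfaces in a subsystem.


This matches the Facade pattern

Facade


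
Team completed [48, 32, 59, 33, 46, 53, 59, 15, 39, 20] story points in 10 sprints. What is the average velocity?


Formula: Avg velocity = Total points / Number of sprints
Points: [48, 32, 59, 33, 46, 53, 59, 15, 39, 20]
Sum = 48 + 32 + 59 + 33 + 46 + 53 + 59 + 15 + 39 + 20 = 404
Avg velocity = 404 / 10 = 40.4 points/sprint

40.4 points/sprint


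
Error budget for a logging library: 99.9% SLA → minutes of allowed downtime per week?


Formula: allowed downtime = period * (100 - SLA) / 100
Period (week) = 10080 minutes
Unavailability fraction = (100 - 99.9) / 100
Allowed downtime = 10080 * (100 - 99.9) / 100
Allowed downtime = 10.08 minutes

10.08 minutes


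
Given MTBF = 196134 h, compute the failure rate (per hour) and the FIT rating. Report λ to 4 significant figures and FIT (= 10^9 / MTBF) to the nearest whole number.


Formula: λ = 1 / MTBF; FIT = λ × 1e9 = 1e9 / MTBF
λ = 1 / 196134 ≈ 5.099e-06 failures/hour
FIT = 1e9 / 196134 ≈ 5099 failures per 1e9 hours (nearest whole number)

λ = 5.099e-06 /h, FIT = 5099


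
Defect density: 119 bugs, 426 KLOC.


Defect density = defects / KLOC
Defect density = 119 / 426
Defect density = 0.279 defects/KLOC

0.279 defects/KLOC


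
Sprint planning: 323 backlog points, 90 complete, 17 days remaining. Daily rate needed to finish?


Formula: Required rate = Remaining points / Days left
Remaining = 323 - 90 = 233 points
Required rate = 233 / 17 = 13.71 points/day

13.71 points/day


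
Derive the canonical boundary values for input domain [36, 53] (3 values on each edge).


Range: [36, 53]
Boundaries: just below min, min, min+1, max-1, max, just above max
Values: [35, 36, 37, 52, 53, 54]

[35, 36, 37, 52, 53, 54]


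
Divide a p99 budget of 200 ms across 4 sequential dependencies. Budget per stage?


Formula: per_stage = total_budget / stages
per_stage = 200 / 4
per_stage = 50.0 ms

50.0 ms


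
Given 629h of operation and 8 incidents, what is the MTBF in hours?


Formula: MTBF = Total operating time / Number of failures
MTBF = 629 / 8
MTBF = 78.63 hours

78.63 hours


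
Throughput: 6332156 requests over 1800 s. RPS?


Formula: throughput = requests / seconds
throughput = 6332156 / 1800
throughput = 3517.86 requests/second

3517.86 requests/second


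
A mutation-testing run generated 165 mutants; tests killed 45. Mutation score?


Mutation score = killed / total * 100
Mutation score = 45 / 165 * 100
Mutation score = 27.27%

27.27%


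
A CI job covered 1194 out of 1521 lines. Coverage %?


Coverage = covered / total * 100
Coverage = 1194 / 1521 * 100
Coverage = 78.5%

78.5%


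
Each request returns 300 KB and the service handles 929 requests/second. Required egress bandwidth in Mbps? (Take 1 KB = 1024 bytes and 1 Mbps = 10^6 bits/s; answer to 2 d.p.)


Formula: Mbps = payload_bytes * RPS * 8 / 1e6
Payload per request = 300 KB = 300 * 1024 = 307200 bytes
Total bytes/sec = 307200 * 929 = 285388800
Total bits/sec = 285388800 * 8 = 2283110400
Mbps = 2283110400 / 1e6 = 2283.11

2283.11 Mbps


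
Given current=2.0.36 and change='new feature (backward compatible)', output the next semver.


Current: 2.0.36
Change category: 'new feature (backward compatible)' → minor bump
SemVer rule: minor bump → increment MINOR, reset PATCH to 0 (MAJOR unchanged)
New: 2.1.0

2.1.0


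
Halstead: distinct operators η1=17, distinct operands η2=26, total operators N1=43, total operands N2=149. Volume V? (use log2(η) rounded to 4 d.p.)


Formula: V = N * log2(η), where N = N1 + N2 and η = η1 + η2
η = 17 + 26 = 43
N = 43 + 149 = 192
log2(43) ≈ 5.4263
V = 192 * 5.4263 = 1041.85

1041.85


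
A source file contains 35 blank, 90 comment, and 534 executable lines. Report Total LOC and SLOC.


Total LOC = blank + comment + code
Total LOC = 35 + 90 + 534 = 659
SLOC (source only) = code = 534

Total LOC: 659, SLOC: 534


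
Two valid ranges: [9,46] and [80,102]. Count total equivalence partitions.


Valid ranges: [9,46] and [80,102]
Class 1: x < 9 — invalid
Class 2: 9 ≤ x ≤ 46 — valid
Class 3: 46 < x < 80 — invalid (gap between ranges)
Class 4: 80 ≤ x ≤ 102 — valid
Class 5: x > 102 — invalid
Total equivalence classes: 5

5 equivalence classes


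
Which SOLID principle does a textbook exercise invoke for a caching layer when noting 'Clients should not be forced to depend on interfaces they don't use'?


This describes the Interface Segregation Principle (ISP)

Interface Segregation Principle (ISP)


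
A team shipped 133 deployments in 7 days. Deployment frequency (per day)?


Formula: deployments per day = releases / days
= 133 / 7
= 19.0 deploys/day
(equivalently, 133.0 deploys/week)

19.0 deploys/day


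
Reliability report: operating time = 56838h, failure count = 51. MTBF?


Formula: MTBF = Total operating time / Number of failures
MTBF = 56838 / 51
MTBF = 1114.47 hours

1114.47 hours


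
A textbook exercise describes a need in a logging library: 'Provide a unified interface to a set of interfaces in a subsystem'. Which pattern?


This matches the Facade pattern

Facade


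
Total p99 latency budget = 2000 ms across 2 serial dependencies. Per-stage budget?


Formula: per_stage = total_budget / stages
per_stage = 2000 / 2
per_stage = 1000.0 ms

1000.0 ms


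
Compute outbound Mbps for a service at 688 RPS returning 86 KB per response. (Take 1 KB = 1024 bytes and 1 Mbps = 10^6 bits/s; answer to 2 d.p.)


Formula: Mbps = payload_bytes * RPS * 8 / 1e6
Payload per request = 86 KB = 86 * 1024 = 88064 bytes
Total bytes/sec = 88064 * 688 = 60588032
Total bits/sec = 60588032 * 8 = 484704256
Mbps = 484704256 / 1e6 = 484.7

484.7 Mbps


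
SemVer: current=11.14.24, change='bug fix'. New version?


Current: 11.14.24
Change category: 'bug fix' → patch bump
SemVer rule: patch bump → increment PATCH (MAJOR and MINOR unchanged)
New: 11.14.25

11.14.25


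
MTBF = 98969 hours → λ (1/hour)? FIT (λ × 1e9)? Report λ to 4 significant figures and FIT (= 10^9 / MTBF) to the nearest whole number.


Formula: λ = 1 / MTBF; FIT = λ × 1e9 = 1e9 / MTBF
λ = 1 / 98969 ≈ 1.010e-05 failures/hour
FIT = 1e9 / 98969 ≈ 10104 failures per 1e9 hours (nearest whole number)

λ = 1.010e-05 /h, FIT = 10104


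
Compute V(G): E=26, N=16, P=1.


Formula: V(G) = E - N + 2P
V(G) = 26 - 16 + 2*1
V(G) = 10 + 2
V(G) = 12

12


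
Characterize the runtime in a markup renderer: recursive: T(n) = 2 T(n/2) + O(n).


Reasoning: master theorem case 2 (merge-sort recurrence)
Complexity: O(n log n)

O(n log n)


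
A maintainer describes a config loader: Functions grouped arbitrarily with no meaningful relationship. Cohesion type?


Reasoning: Worst: random grouping
Type: Coincidental cohesion

Coincidental cohesion


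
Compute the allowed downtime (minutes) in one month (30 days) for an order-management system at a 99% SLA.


Formula: allowed downtime = period * (100 - SLA) / 100
Period (month (30 days)) = 43200 minutes
Unavailability fraction = (100 - 99.0) / 100
Allowed downtime = 43200 * (100 - 99.0) / 100
Allowed downtime = 432.0 minutes

432.0 minutes


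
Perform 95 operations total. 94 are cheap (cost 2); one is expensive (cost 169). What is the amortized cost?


Formula: Amortized cost = Total cost / Operations
Total cost = (94 * 2) + (1 * 169)
Total cost = 188 + 169 = 357
Amortized = 357 / 95 = 3.7579

3.7579


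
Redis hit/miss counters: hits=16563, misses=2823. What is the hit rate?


Formula: hit rate = hits / (hits + misses) * 100
hit rate = 16563 / (16563 + 2823) * 100
hit rate = 16563 / 19386 * 100
hit rate = 85.44%

85.44%


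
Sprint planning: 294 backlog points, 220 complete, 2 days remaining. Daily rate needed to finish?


Formula: Required rate = Remaining points / Days left
Remaining = 294 - 220 = 74 points
Required rate = 74 / 2 = 37.0 points/day

37.0 points/day


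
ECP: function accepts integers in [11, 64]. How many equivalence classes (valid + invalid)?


Valid range: [11, 64]
Class 1: x < 11 — invalid
Class 2: 11 ≤ x ≤ 64 — valid
Class 3: x > 64 — invalid
Total equivalence classes: 3

3 equivalence classes


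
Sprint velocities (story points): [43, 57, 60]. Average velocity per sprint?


Formula: Avg velocity = Total points / Number of sprints
Points: [43, 57, 60]
Sum = 43 + 57 + 60 = 160
Avg velocity = 160 / 3 = 53.33 points/sprint

53.33 points/sprint


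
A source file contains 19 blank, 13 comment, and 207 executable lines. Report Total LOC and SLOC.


Total LOC = blank + comment + code
Total LOC = 19 + 13 + 207 = 239
SLOC (source only) = code = 207

Total LOC: 239, SLOC: 207


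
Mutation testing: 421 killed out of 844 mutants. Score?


Mutation score = killed / total * 100
Mutation score = 421 / 844 * 100
Mutation score = 49.88%

49.88%


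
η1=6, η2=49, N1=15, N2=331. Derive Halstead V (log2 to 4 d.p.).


Formula: V = N * log2(η), where N = N1 + N2 and η = η1 + η2
η = 6 + 49 = 55
N = 15 + 331 = 346
log2(55) ≈ 5.7814
V = 346 * 5.7814 = 2000.36

2000.36


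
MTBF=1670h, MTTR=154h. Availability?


Availability = MTBF / (MTBF + MTTR)
Availability = 1670 / (1670 + 154)
Availability = 1670 / 1824
Availability = 91.557%

91.557%


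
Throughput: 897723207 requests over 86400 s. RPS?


Formula: throughput = requests / seconds
throughput = 897723207 / 86400
throughput = 10390.31 requests/second

10390.31 requests/second


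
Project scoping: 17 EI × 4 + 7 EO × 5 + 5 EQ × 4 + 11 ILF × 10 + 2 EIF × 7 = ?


UFP = EI*4 + EO*5 + EQ*4 + ILF*10 + EIF*7
UFP = 17*4 + 7*5 + 5*4 + 11*10 + 2*7
UFP = 68 + 35 + 20 + 110 + 14
UFP = 247

247


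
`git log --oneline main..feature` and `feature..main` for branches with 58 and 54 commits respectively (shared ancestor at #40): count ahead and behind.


Common ancestor: commit #40
feature commits after divergence: 58 - 40 = 18
main commits after divergence: 54 - 40 = 14
feature is 18 commits ahead of main
main is 14 commits ahead of feature

feature ahead: 18, main ahead: 14


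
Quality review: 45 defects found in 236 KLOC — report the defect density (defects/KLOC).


Defect density = defects / KLOC
Defect density = 45 / 236
Defect density = 0.191 defects/KLOC

0.191 defects/KLOC


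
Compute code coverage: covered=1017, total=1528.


Coverage = covered / total * 100
Coverage = 1017 / 1528 * 100
Coverage = 66.56%

66.56%


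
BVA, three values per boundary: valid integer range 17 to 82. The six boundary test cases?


Range: [17, 82]
Boundaries: just below min, min, min+1, max-1, max, just above max
Values: [16, 17, 18, 81, 82, 83]

[16, 17, 18, 81, 82, 83]


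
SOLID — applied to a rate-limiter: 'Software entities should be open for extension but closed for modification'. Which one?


This describes the Open/Closed Principle (OCP)

Open/Closed Principle (OCP)


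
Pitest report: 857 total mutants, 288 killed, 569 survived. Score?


Mutation score = killed / total * 100
Mutation score = 288 / 857 * 100
Mutation score = 33.61%

33.61%


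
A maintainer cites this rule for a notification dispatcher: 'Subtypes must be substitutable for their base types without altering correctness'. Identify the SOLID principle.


This describes the Liskov Substitution Principle (LSP)

Liskov Substitution Principle (LSP)


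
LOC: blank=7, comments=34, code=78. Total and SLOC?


Total LOC = blank + comment + code
Total LOC = 7 + 34 + 78 = 119
SLOC (source only) = code = 78

Total LOC: 119, SLOC: 78


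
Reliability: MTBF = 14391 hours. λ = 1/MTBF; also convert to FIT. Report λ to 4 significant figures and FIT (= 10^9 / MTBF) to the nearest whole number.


Formula: λ = 1 / MTBF; FIT = λ × 1e9 = 1e9 / MTBF
λ = 1 / 14391 ≈ 6.949e-05 failures/hour
FIT = 1e9 / 14391 ≈ 69488 failures per 1e9 hours (nearest whole number)

λ = 6.949e-05 /h, FIT = 69488


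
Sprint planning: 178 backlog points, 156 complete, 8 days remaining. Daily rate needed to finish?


Formula: Required rate = Remaining points / Days left
Remaining = 178 - 156 = 22 points
Required rate = 22 / 8 = 2.75 points/day

2.75 points/day


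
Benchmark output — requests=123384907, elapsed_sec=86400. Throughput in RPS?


Formula: throughput = requests / seconds
throughput = 123384907 / 86400
throughput = 1428.07 requests/second

1428.07 requests/second


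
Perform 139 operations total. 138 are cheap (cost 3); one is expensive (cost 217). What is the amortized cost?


Formula: Amortized cost = Total cost / Operations
Total cost = (138 * 3) + (1 * 217)
Total cost = 414 + 217 = 631
Amortized = 631 / 139 = 4.5396

4.5396


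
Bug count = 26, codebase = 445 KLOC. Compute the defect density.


Defect density = defects / KLOC
Defect density = 26 / 445
Defect density = 0.058 defects/KLOC

0.058 defects/KLOC


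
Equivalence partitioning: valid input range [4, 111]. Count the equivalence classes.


Valid range: [4, 111]
Class 1: x < 4 — invalid
Class 2: 4 ≤ x ≤ 111 — valid
Class 3: x > 111 — invalid
Total equivalence classes: 3

3 equivalence classes


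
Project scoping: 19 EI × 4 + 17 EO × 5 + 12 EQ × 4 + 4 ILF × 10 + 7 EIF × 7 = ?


UFP = EI*4 + EO*5 + EQ*4 + ILF*10 + EIF*7
UFP = 19*4 + 17*5 + 12*4 + 4*10 + 7*7
UFP = 76 + 85 + 48 + 40 + 49
UFP = 298

298


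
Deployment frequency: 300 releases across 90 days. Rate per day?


Formula: deployments per day = releases / days
= 300 / 90
= 3.333 deploys/day
(equivalently, 23.33 deploys/week)

3.333 deploys/day


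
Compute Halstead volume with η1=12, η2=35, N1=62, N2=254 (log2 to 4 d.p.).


Formula: V = N * log2(η), where N = N1 + N2 and η = η1 + η2
η = 12 + 35 = 47
N = 62 + 254 = 316
log2(47) ≈ 5.5546
V = 316 * 5.5546 = 1755.25

1755.25


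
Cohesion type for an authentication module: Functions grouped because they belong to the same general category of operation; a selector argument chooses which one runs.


Reasoning: Grouped by category of activity, not by data or sequence
Type: Logical cohesion

Logical cohesion


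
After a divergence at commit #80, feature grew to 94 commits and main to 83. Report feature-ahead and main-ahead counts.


Common ancestor: commit #80
feature commits after divergence: 94 - 80 = 14
main commits after divergence: 83 - 80 = 3
feature is 14 commits ahead of main
main is 3 commits ahead of feature

feature ahead: 14, main ahead: 3


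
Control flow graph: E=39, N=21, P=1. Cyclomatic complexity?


Formula: V(G) = E - N + 2P
V(G) = 39 - 21 + 2*1
V(G) = 18 + 2
V(G) = 20

20


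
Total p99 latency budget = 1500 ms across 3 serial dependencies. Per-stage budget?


Formula: per_stage = total_budget / stages
per_stage = 1500 / 3
per_stage = 500.0 ms

500.0 ms


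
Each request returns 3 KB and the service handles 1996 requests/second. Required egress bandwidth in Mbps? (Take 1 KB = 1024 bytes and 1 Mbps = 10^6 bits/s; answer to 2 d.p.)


Formula: Mbps = payload_bytes * RPS * 8 / 1e6
Payload per request = 3 KB = 3 * 1024 = 3072 bytes
Total bytes/sec = 3072 * 1996 = 6131712
Total bits/sec = 6131712 * 8 = 49053696
Mbps = 49053696 / 1e6 = 49.05

49.05 Mbps


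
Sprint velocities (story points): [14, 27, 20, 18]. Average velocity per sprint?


Formula: Avg velocity = Total points / Number of sprints
Points: [14, 27, 20, 18]
Sum = 14 + 27 + 20 + 18 = 79
Avg velocity = 79 / 4 = 19.75 points/sprint

19.75 points/sprint


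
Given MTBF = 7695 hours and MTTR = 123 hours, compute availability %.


Availability = MTBF / (MTBF + MTTR)
Availability = 7695 / (7695 + 123)
Availability = 7695 / 7818
Availability = 98.4267%

98.4267%


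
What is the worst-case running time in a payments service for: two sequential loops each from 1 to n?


Reasoning: sequential dominates: O(n) + O(n) = O(n)
Complexity: O(n)

O(n)


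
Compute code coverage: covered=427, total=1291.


Coverage = covered / total * 100
Coverage = 427 / 1291 * 100
Coverage = 33.08%

33.08%


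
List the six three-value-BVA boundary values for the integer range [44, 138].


Range: [44, 138]
Boundaries: just below min, min, min+1, max-1, max, just above max
Values: [43, 44, 45, 137, 138, 139]

[43, 44, 45, 137, 138, 139]


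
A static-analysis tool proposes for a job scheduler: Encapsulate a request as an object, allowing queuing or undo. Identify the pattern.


This matches the Command pattern

Command


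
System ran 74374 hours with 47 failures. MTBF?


Formula: MTBF = Total operating time / Number of failures
MTBF = 74374 / 47
MTBF = 1582.43 hours

1582.43 hours


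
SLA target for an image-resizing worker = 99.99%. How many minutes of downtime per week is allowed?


Formula: allowed downtime = period * (100 - SLA) / 100
Period (week) = 10080 minutes
Unavailability fraction = (100 - 99.99) / 100
Allowed downtime = 10080 * (100 - 99.99) / 100
Allowed downtime = 1.008 minutes

1.008 minutes


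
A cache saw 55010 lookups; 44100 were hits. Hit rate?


Formula: hit rate = hits / (hits + misses) * 100
hit rate = 44100 / (44100 + 10910) * 100
hit rate = 44100 / 55010 * 100
hit rate = 80.17%

80.17%


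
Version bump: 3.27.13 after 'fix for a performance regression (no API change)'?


Current: 3.27.13
Change category: 'fix for a performance regression (no API change)' → patch bump
SemVer rule: patch bump → increment PATCH (MAJOR and MINOR unchanged)
New: 3.27.14

3.27.14


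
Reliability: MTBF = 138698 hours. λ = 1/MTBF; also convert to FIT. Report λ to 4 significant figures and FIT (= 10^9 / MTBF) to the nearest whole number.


Formula: λ = 1 / MTBF; FIT = λ × 1e9 = 1e9 / MTBF
λ = 1 / 138698 ≈ 7.210e-06 failures/hour
FIT = 1e9 / 138698 ≈ 7210 failures per 1e9 hours (nearest whole number)

λ = 7.210e-06 /h, FIT = 7210
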